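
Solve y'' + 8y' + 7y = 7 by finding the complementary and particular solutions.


Characteristic roots of r² + 8r + 7 = 0 are -7, -1.
y_h = C₁e^(-7x) + C₂e^(-x).
Constant forcing; try y_p = A. Then 7A = 7 ⇒ A = 1.
General solution: y = C₁e^(-7x) + C₂e^(-x) + 1.


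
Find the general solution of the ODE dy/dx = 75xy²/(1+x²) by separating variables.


Separate: dy/y² = 75x/(1+x²) dx.
Integrate LHS: ∫ dy/y² = -1/y.
Integrate RHS via u = 1+x²: (75/2)ln(1+x²) + C.
Result: -1/y = (75/2)ln(1+x²) + C.


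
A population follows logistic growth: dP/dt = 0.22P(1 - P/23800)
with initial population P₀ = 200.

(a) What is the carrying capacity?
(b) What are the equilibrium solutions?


Logistic ODE dP/dt = 0.22P(1 - P/23800) has equilibria where dP/dt = 0, i.e. P = 0 or P = 23800.
The coefficient (1 - P/K) = 0 when P = K, identifying K = 23800 as the carrying capacity.
(a) K = 23800; (b) equilibria P = 0 and P = 23800.


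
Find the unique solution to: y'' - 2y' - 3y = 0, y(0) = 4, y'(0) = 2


Characteristic roots of r² - 2r - 3 = 0 are -1, 3.
General solution y = c₁ e^(-x) + c₂ e^(3x).
Apply y(0) = 4: c₁ + c₂ = 4. Apply y'(0) = 2: -1 c₁ + 3 c₂ = 2.
Solve: c₁ = 5/2, c₂ = 3/2.
Particular solution: y = (5/2)e^(-x) + (3/2)e^(3x).


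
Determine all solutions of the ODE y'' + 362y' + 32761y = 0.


Characteristic equation: r² + 362r + 32761 = 0, i.e. (r + 181)² = 0.
Repeated root r = -181; include an x factor for the second linearly independent solution.
General solution: y = (C₁ + C₂x)e^(-181x).


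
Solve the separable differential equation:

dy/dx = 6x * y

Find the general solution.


Separate variables: dy/y = 6x dx.
Integrate: ln|y| = 3x^2 + C₀.
Exponentiate: y = Ce^(3x^2).


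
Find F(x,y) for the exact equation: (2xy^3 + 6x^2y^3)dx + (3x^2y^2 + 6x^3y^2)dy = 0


Check exactness: ∂M/∂y = 6xy^2 + 18x^2y^2 and ∂N/∂x = 6xy^2 + 18x^2y^2; equal, so the equation is exact.
Integrate M with respect to x (treating y as constant): ∫M dx = x^2y^3 + 2x^3y^3 + h(y).
Differentiate w.r.t. y and set equal to N: all terms match, so h'(y) = 0 and h is a constant absorbed into C.
General solution: x^2y^3 + 2x^3y^3 = C.


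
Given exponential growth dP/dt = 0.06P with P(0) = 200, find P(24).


The ODE dP/dt = 0.06P has solution P(t) = P(0)e^(0.06t).
Substitute P(0) = 200 and t = 24: P(24) = 200 e^(1.44) ≈ 844.


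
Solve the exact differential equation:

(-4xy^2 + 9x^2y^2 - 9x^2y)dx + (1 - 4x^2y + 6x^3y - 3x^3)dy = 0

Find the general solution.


Check exactness: ∂M/∂y = -8xy + 18x^2y - 9x^2 and ∂N/∂x = -8xy + 18x^2y - 9x^2; equal, so the equation is exact.
Integrate M with respect to x (treating y as constant): ∫M dx = -2x^2y^2 + 3x^3y^2 - 3x^3y + h(y).
Differentiate w.r.t. y and set equal to N: the x-dependent terms already match, leaving h'(y) = 1. Integrate: h(y) = y.
So F(x,y) = y - 2x^2y^2 + 3x^3y^2 - 3x^3y.
General solution: y - 2x^2y^2 + 3x^3y^2 - 3x^3y = C.


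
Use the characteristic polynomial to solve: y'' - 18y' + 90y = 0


Characteristic equation: r² - 18r + 90 = 0.
Discriminant is negative; roots r = 9 ± 3i (complex conjugate pair).
General solution uses e^(α x)(C₁ cos(β x) + C₂ sin(β x)): y = e^(9x)(C₁cos(3x) + C₂sin(3x)).


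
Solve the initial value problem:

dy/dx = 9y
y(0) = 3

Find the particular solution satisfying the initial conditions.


General solution of y' = 9y is y = Ce^(9x).
Apply y(0) = 3: C = 3.
Particular solution: y = 3e^(9x).


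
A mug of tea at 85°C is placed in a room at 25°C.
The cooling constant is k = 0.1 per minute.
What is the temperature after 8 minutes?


Newton's law: dT/dt = -k(T - T_a) has solution T(t) = T_a + (T₀ - T_a)e^(-kt).
Plug in T_a = 25, T₀ = 85, k = 0.1, t = 8: T(8) = 25 + (60)e^(-0.80) ≈ 52.0°C.


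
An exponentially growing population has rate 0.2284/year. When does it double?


Exponential growth: P(t) = P₀ e^(0.2284t). Set P(t)/P₀ = 2: e^(0.2284t) = 2.
Solve: t = ln(2)/0.2284 ≈ 3.03 years.


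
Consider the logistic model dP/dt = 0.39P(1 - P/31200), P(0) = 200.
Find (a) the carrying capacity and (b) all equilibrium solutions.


Logistic ODE dP/dt = 0.39P(1 - P/31200) has equilibria where dP/dt = 0, i.e. P = 0 or P = 31200.
The coefficient (1 - P/K) = 0 when P = K, identifying K = 31200 as the carrying capacity.
(a) K = 31200; (b) equilibria P = 0 and P = 31200.


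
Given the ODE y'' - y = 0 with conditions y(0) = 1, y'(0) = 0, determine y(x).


Characteristic roots of r² - 1 = 0 are 1, -1.
General solution y = c₁ e^(x) + c₂ e^(-x).
Apply y(0) = 1: c₁ + c₂ = 1. Apply y'(0) = 0: 1 c₁ - 1 c₂ = 0.
Solve: c₁ = 1/2, c₂ = 1/2.
Particular solution: y = (1/2)e^(x) + (1/2)e^(-x).


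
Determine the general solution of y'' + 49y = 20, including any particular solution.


Homogeneous part: r² + 49 = 0 ⇒ r = ±7i, so y_h = C₁cos(7x) + C₂sin(7x).
Try constant y_p = A; plug in: 49A = 20 ⇒ A = 20/49.
General solution: y = C₁cos(7x) + C₂sin(7x) + 20/49.


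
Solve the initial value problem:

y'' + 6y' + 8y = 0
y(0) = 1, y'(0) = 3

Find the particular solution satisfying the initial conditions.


Characteristic roots of r² + 6r + 8 = 0 are -4, -2.
General solution y = c₁ e^(-4x) + c₂ e^(-2x).
Apply y(0) = 1: c₁ + c₂ = 1. Apply y'(0) = 3: -4 c₁ - 2 c₂ = 3.
Solve: c₁ = -5/2, c₂ = 7/2.
Particular solution: y = -(5/2)e^(-4x) + (7/2)e^(-2x).


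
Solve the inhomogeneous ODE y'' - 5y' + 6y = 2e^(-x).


Characteristic roots of r² - 5r + 6 = 0 are 3, 2.
y_h = C₁e^(3x) + C₂e^(2x).
Forcing exponent -1 is not a characteristic root; try y_p = Ae^(-x).
Substitute: A·(1 + (-5)·-1 + (6)) = A·12 = 2, so A = 1/6.
General solution: y = C₁e^(3x) + C₂e^(2x) + (1/6)e^(-x).


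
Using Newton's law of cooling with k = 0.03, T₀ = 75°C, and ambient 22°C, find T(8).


Newton's law: dT/dt = -k(T - T_a) has solution T(t) = T_a + (T₀ - T_a)e^(-kt).
Plug in T_a = 22, T₀ = 75, k = 0.03, t = 8: T(8) = 22 + (53)e^(-0.24) ≈ 63.7°C.


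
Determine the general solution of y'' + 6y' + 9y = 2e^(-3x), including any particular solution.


Characteristic polynomial (r + 3)² = 0; repeated root r = -3.
y_h = (C₁ + C₂x)e^(-3x). Forcing matches the repeated root (resonance), so try y_p = Ax² e^(-3x).
Substitute and solve for A: 2A = 2, so A = 1.
General solution: y = (C₁ + C₂x + x²)e^(-3x).


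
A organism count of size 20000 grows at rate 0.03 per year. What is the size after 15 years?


The ODE dP/dt = 0.03P has solution P(t) = P(0)e^(0.03t).
Substitute P(0) = 20000 and t = 15: P(15) = 20000 e^(0.45) ≈ 31366.


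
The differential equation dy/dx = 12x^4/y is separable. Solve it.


Separate variables: y dy = 12x^4 dx.
Integrate both sides: y²/2 = (12/5)x^5 + C₀.
Multiply by 2: y² = (24/5)x^5 + C.


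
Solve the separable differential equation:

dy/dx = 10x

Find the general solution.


Integrate both sides with respect to x: y = ∫ 10x dx = 5x^2 + C.


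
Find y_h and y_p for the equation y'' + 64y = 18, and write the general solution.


Homogeneous part: r² + 64 = 0 ⇒ r = ±8i, so y_h = C₁cos(8x) + C₂sin(8x).
Try constant y_p = A; plug in: 64A = 18 ⇒ A = 9/32.
General solution: y = C₁cos(8x) + C₂sin(8x) + 9/32.


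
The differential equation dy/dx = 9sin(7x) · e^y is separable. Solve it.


Separate: e^(-y) dy = 9sin(7x) dx.
Integrate: -e^(-y) = -(9/7)cos(7x) + C₀.
Rearrange: e^(-y) = (9/7)cos(7x) + C.


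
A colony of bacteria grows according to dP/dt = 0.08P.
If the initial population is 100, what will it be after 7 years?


The ODE dP/dt = 0.08P has solution P(t) = P(0)e^(0.08t).
Substitute P(0) = 100 and t = 7: P(7) = 100 e^(0.56) ≈ 175.


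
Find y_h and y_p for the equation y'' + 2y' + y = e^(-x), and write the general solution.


Characteristic polynomial (r + 1)² = 0; repeated root r = -1.
y_h = (C₁ + C₂x)e^(-x). Forcing matches the repeated root (resonance), so try y_p = Ax² e^(-x).
Substitute and solve for A: 2A = 1, so A = 1/2.
General solution: y = (C₁ + C₂x + (1/2)x²)e^(-x).


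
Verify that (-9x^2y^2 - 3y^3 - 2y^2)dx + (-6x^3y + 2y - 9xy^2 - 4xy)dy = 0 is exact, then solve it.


Check exactness: ∂M/∂y = -18x^2y - 9y^2 - 4y and ∂N/∂x = -18x^2y - 9y^2 - 4y; equal, so the equation is exact.
Integrate M with respect to x (treating y as constant): ∫M dx = -3x^3y^2 - 3xy^3 - 2xy^2 + h(y).
Differentiate w.r.t. y and set equal to N: the x-dependent terms already match, leaving h'(y) = 2y. Integrate: h(y) = y^2.
So F(x,y) = -3x^3y^2 + y^2 - 3xy^3 - 2xy^2.
General solution: -3x^3y^2 + y^2 - 3xy^3 - 2xy^2 = C.


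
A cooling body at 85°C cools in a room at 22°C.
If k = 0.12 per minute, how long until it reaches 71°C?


From T(t) = T_a + (T₀ - T_a)e^(-kt), set T(t) = 71:
(71 - 22) / (85 - 22) = e^(-0.12t), so t = -ln(0.778)/0.12 ≈ 2.1 minutes.


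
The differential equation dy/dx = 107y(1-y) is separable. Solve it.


Separate: dy/[y(1-y)] = 107 dx.
Partial fractions: 1/[y(1-y)] = 1/y + 1/(1-y).
Integrate: ln|y/(1-y)| = 107x + C₀.
Solve for y: y = 1/(1 + Ce^(-107x)).


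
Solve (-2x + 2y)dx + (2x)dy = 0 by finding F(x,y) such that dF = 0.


Check exactness: ∂M/∂y = 2 and ∂N/∂x = 2; equal, so the equation is exact.
Integrate M with respect to x (treating y as constant): ∫M dx = -x^2 + 2xy + h(y).
Differentiate w.r.t. y and set equal to N: all terms match, so h'(y) = 0 and h is a constant absorbed into C.
General solution: -x^2 + 2xy = C.


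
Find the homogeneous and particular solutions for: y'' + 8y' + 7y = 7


Characteristic roots of r² + 8r + 7 = 0 are -1, -7.
y_h = C₁e^(-x) + C₂e^(-7x).
Constant forcing; try y_p = A. Then 7A = 7 ⇒ A = 1.
General solution: y = C₁e^(-x) + C₂e^(-7x) + 1.


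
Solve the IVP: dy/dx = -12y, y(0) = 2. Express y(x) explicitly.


General solution of y' = -12y is y = Ce^(-12x).
Apply y(0) = 2: C = 2.
Particular solution: y = 2e^(-12x).


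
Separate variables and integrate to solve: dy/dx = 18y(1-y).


Separate: dy/[y(1-y)] = 18 dx.
Partial fractions: 1/[y(1-y)] = 1/y + 1/(1-y).
Integrate: ln|y/(1-y)| = 18x + C₀.
Solve for y: y = 1/(1 + Ce^(-18x)).


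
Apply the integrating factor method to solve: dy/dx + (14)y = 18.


P(x) = 14, Q(x) = 18; integrating factor μ = e^(14x).
(μ y)' = 18e^(14x) ⇒ μ y = (9/7)e^(14x) + C.
Divide by μ: y = 9/7 + Ce^(-14x).


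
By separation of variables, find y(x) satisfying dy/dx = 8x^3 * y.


Separate variables: dy/y = 8x^3 dx.
Integrate: ln|y| = 2x^4 + C₀.
Exponentiate: y = Ce^(2x^4).


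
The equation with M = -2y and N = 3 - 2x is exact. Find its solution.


Check exactness: ∂M/∂y = -2 and ∂N/∂x = -2; equal, so the equation is exact.
Integrate M with respect to x (treating y as constant): ∫M dx = -2xy + h(y).
Differentiate w.r.t. y and set equal to N: the x-dependent terms already match, leaving h'(y) = 3. Integrate: h(y) = 3y.
So F(x,y) = 3y - 2xy.
General solution: 3y - 2xy = C.


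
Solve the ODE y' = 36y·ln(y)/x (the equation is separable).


Separate: dy/[y ln(y)] = 36 dx/x.
Substitute u = ln(y): du/u = 36 dx/x.
Integrate: ln|ln(y)| = 36ln|x| + C₀, hence ln(y) = C·x^36.


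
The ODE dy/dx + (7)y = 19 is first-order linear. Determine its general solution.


P(x) = 7, Q(x) = 19; integrating factor μ = e^(7x).
(μ y)' = 19e^(7x) ⇒ μ y = (19/7)e^(7x) + C.
Divide by μ: y = 19/7 + Ce^(-7x).


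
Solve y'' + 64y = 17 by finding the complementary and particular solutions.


Homogeneous part: r² + 64 = 0 ⇒ r = ±8i, so y_h = C₁cos(8x) + C₂sin(8x).
Try constant y_p = A; plug in: 64A = 17 ⇒ A = 17/64.
General solution: y = C₁cos(8x) + C₂sin(8x) + 17/64.


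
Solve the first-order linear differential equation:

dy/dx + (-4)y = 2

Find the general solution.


P(x) = -4 ⇒ μ = e^(-4x).
(μ y)' = 2e^(-4x) ⇒ μ y = -(1/2)e^(-4x) + C.
Divide by μ: y = -1/2 + Ce^(4x).


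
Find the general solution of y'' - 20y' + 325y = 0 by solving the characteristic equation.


Characteristic equation: r² - 20r + 325 = 0.
Discriminant is negative; roots r = 10 ± 15i (complex conjugate pair).
General solution uses e^(α x)(C₁ cos(β x) + C₂ sin(β x)): y = e^(10x)(C₁cos(15x) + C₂sin(15x)).


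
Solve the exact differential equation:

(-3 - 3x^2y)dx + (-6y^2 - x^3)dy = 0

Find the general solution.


Check exactness: ∂M/∂y = -3x^2 and ∂N/∂x = -3x^2; equal, so the equation is exact.
Integrate M with respect to x (treating y as constant): ∫M dx = -3x - x^3y + h(y).
Differentiate w.r.t. y and set equal to N: the x-dependent terms already match, leaving h'(y) = -6y^2. Integrate: h(y) = -2y^3.
So F(x,y) = -3x - 2y^3 - x^3y.
General solution: -3x - 2y^3 - x^3y = C.


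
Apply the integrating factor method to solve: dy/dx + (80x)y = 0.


P(x) = 80x ⇒ μ = e^(40x²).
Q(x) = 0 so μ y is constant: y = Ce^(-40x²).


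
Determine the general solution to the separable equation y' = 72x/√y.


Separate: √y dy = 72x dx.
Integrate: (2/3)y^(3/2) = 36x² + C.


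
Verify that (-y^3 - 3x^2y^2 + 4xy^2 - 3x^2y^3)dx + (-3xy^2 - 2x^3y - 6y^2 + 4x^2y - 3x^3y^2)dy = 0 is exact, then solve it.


Check exactness: ∂M/∂y = -3y^2 - 6x^2y + 8xy - 9x^2y^2 and ∂N/∂x = -3y^2 - 6x^2y + 8xy - 9x^2y^2; equal, so the equation is exact.
Integrate M with respect to x (treating y as constant): ∫M dx = -xy^3 - x^3y^2 + 2x^2y^2 - x^3y^3 + h(y).
Differentiate w.r.t. y and set equal to N: the x-dependent terms already match, leaving h'(y) = -6y^2. Integrate: h(y) = -2y^3.
So F(x,y) = -xy^3 - x^3y^2 - 2y^3 + 2x^2y^2 - x^3y^3.
General solution: -xy^3 - x^3y^2 - 2y^3 + 2x^2y^2 - x^3y^3 = C.


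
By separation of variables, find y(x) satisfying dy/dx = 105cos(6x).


g(y) = 1, so integrate directly: y = ∫ 105cos(6x) dx = (35/2)sin(6x) + C.


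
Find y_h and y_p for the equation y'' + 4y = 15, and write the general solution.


Homogeneous part: r² + 4 = 0 ⇒ r = ±2i, so y_h = C₁cos(2x) + C₂sin(2x).
Try constant y_p = A; plug in: 4A = 15 ⇒ A = 15/4.
General solution: y = C₁cos(2x) + C₂sin(2x) + 15/4.


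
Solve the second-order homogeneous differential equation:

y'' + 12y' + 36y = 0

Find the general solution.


Characteristic equation: r² + 12r + 36 = 0, i.e. (r + 6)² = 0.
Repeated root r = -6; include an x factor for the second linearly independent solution.
General solution: y = (C₁ + C₂x)e^(-6x).


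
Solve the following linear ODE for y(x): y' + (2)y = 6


P(x) = 2, Q(x) = 6; integrating factor μ = e^(2x).
(μ y)' = 6e^(2x) ⇒ μ y = 3e^(2x) + C.
Divide by μ: y = 3 + Ce^(-2x).


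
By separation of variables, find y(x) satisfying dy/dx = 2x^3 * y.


Separate variables: dy/y = 2x^3 dx.
Integrate: ln|y| = (1/2)x^4 + C₀.
Exponentiate: y = Ce^((1/2)x^4).


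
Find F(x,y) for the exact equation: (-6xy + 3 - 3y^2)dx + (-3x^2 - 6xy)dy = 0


Check exactness: ∂M/∂y = -6x - 6y and ∂N/∂x = -6x - 6y; equal, so the equation is exact.
Integrate M with respect to x (treating y as constant): ∫M dx = -3x^2y + 3x - 3xy^2 + h(y).
Differentiate w.r.t. y and set equal to N: all terms match, so h'(y) = 0 and h is a constant absorbed into C.
General solution: -3x^2y + 3x - 3xy^2 = C.


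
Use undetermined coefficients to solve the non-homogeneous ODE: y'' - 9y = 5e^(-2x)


Characteristic roots of r² - 9 = 0 are -3, 3.
y_h = C₁e^(-3x) + C₂e^(3x).
Forcing exponent -2 is not a characteristic root; try y_p = Ae^(-2x).
Substitute: A·(4 + (0)·-2 + (-9)) = A·-5 = 5, so A = -1.
General solution: y = C₁e^(-3x) + C₂e^(3x) - e^(-2x).


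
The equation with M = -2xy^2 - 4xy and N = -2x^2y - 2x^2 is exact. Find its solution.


Check exactness: ∂M/∂y = -4xy - 4x and ∂N/∂x = -4xy - 4x; equal, so the equation is exact.
Integrate M with respect to x (treating y as constant): ∫M dx = -x^2y^2 - 2x^2y + h(y).
Differentiate w.r.t. y and set equal to N: all terms match, so h'(y) = 0 and h is a constant absorbed into C.
General solution: -x^2y^2 - 2x^2y = C.


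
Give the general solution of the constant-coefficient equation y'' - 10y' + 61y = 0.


Characteristic equation: r² - 10r + 61 = 0.
Discriminant is negative; roots r = 5 ± 6i (complex conjugate pair).
General solution uses e^(α x)(C₁ cos(β x) + C₂ sin(β x)): y = e^(5x)(C₁cos(6x) + C₂sin(6x)).


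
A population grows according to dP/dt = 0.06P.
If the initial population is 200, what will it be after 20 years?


The ODE dP/dt = 0.06P has solution P(t) = P(0)e^(0.06t).
Substitute P(0) = 200 and t = 20: P(20) = 200 e^(1.20) ≈ 664.


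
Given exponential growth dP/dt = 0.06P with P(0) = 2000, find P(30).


The ODE dP/dt = 0.06P has solution P(t) = P(0)e^(0.06t).
Substitute P(0) = 2000 and t = 30: P(30) = 2000 e^(1.80) ≈ 12099.


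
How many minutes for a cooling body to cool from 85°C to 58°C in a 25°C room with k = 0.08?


From T(t) = T_a + (T₀ - T_a)e^(-kt), set T(t) = 58:
(58 - 25) / (85 - 25) = e^(-0.08t), so t = -ln(0.550)/0.08 ≈ 7.5 minutes.


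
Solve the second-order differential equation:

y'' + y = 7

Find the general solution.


Homogeneous part: r² + 1 = 0 ⇒ r = ±1i, so y_h = C₁cos(x) + C₂sin(x).
Try constant y_p = A; plug in: 1A = 7 ⇒ A = 7.
General solution: y = C₁cos(x) + C₂sin(x) + 7.


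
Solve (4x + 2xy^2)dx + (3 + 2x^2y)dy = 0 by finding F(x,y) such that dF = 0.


Check exactness: ∂M/∂y = 4xy and ∂N/∂x = 4xy; equal, so the equation is exact.
Integrate M with respect to x (treating y as constant): ∫M dx = 2x^2 + x^2y^2 + h(y).
Differentiate w.r.t. y and set equal to N: the x-dependent terms already match, leaving h'(y) = 3. Integrate: h(y) = 3y.
So F(x,y) = 3y + 2x^2 + x^2y^2.
General solution: 3y + 2x^2 + x^2y^2 = C.


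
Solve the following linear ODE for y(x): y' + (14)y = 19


P(x) = 14, Q(x) = 19; integrating factor μ = e^(14x).
(μ y)' = 19e^(14x) ⇒ μ y = (19/14)e^(14x) + C.
Divide by μ: y = 19/14 + Ce^(-14x).


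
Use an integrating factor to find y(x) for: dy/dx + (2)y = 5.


P(x) = 2, Q(x) = 5; integrating factor μ = e^(2x).
(μ y)' = 5e^(2x) ⇒ μ y = (5/2)e^(2x) + C.
Divide by μ: y = 5/2 + Ce^(-2x).


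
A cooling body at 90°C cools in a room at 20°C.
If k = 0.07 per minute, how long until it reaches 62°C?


From T(t) = T_a + (T₀ - T_a)e^(-kt), set T(t) = 62:
(62 - 20) / (90 - 20) = e^(-0.07t), so t = -ln(0.600)/0.07 ≈ 7.3 minutes.


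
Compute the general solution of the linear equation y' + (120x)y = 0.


P(x) = 120x ⇒ μ = e^(60x²).
Q(x) = 0 so μ y is constant: y = Ce^(-60x²).


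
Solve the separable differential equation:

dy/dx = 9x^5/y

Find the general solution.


Separate variables: y dy = 9x^5 dx.
Integrate both sides: y²/2 = (3/2)x^6 + C₀.
Multiply by 2: y² = 3x^6 + C.


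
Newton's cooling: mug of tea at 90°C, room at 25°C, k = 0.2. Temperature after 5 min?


Newton's law: dT/dt = -k(T - T_a) has solution T(t) = T_a + (T₀ - T_a)e^(-kt).
Plug in T_a = 25, T₀ = 90, k = 0.2, t = 5: T(5) = 25 + (65)e^(-1.00) ≈ 48.9°C.


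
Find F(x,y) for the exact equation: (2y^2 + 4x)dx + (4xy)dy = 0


Check exactness: ∂M/∂y = 4y and ∂N/∂x = 4y; equal, so the equation is exact.
Integrate M with respect to x (treating y as constant): ∫M dx = 2xy^2 + 2x^2 + h(y).
Differentiate w.r.t. y and set equal to N: all terms match, so h'(y) = 0 and h is a constant absorbed into C.
General solution: 2xy^2 + 2x^2 = C.


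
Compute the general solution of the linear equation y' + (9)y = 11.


P(x) = 9, Q(x) = 11; integrating factor μ = e^(9x).
(μ y)' = 11e^(9x) ⇒ μ y = (11/9)e^(9x) + C.
Divide by μ: y = 11/9 + Ce^(-9x).


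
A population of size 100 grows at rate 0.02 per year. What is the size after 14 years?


The ODE dP/dt = 0.02P has solution P(t) = P(0)e^(0.02t).
Substitute P(0) = 100 and t = 14: P(14) = 100 e^(0.28) ≈ 132.


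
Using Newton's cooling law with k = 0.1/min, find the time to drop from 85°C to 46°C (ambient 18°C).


From T(t) = T_a + (T₀ - T_a)e^(-kt), set T(t) = 46:
(46 - 18) / (85 - 18) = e^(-0.1t), so t = -ln(0.418)/0.1 ≈ 8.7 minutes.


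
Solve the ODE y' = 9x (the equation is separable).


Integrate both sides with respect to x: y = ∫ 9x dx = (9/2)x^2 + C.


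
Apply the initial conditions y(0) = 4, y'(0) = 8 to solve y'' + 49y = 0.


Characteristic roots of r² + 49 = 0 are ±7i, so y = C₁cos(7x) + C₂sin(7x).
Apply y(0) = 4: C₁ = 4. Differentiate and apply y'(0) = 8: 7·C₂ = 8, so C₂ = 8/7.
Particular solution: y = 4cos(7x) + (8/7)sin(7x).


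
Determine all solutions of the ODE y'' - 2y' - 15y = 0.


Characteristic equation: r² - 2r - 15 = 0.
Factor: (r - 5)(r + 3) = 0 ⇒ r = 5, -3 (distinct real).
General solution: y = C₁e^(5x) + C₂e^(-3x).


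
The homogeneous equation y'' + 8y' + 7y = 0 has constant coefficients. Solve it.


Characteristic equation: r² + 8r + 7 = 0.
Factor: (r + 7)(r + 1) = 0 ⇒ r = -7, -1 (distinct real).
General solution: y = C₁e^(-7x) + C₂e^(-x).


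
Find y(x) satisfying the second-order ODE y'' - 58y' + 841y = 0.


Characteristic equation: r² - 58r + 841 = 0, i.e. (r - 29)² = 0.
Repeated root r = 29; include an x factor for the second linearly independent solution.
General solution: y = (C₁ + C₂x)e^(29x).


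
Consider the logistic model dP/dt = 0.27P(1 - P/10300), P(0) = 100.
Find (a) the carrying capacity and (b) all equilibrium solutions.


Logistic ODE dP/dt = 0.27P(1 - P/10300) has equilibria where dP/dt = 0, i.e. P = 0 or P = 10300.
The coefficient (1 - P/K) = 0 when P = K, identifying K = 10300 as the carrying capacity.
(a) K = 10300; (b) equilibria P = 0 and P = 10300.


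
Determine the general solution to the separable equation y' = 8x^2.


Integrate both sides with respect to x: y = ∫ 8x^2 dx = (8/3)x^3 + C.


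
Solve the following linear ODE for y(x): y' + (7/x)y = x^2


P(x) = 7/x ⇒ μ = x^7.
(x^7 y)' = x^9 ⇒ x^7 y = x^10/(10) + C.
Solve for y: y = (1/10)x^3 + C/x^7.


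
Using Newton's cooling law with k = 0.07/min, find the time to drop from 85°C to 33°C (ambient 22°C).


From T(t) = T_a + (T₀ - T_a)e^(-kt), set T(t) = 33:
(33 - 22) / (85 - 22) = e^(-0.07t), so t = -ln(0.175)/0.07 ≈ 24.9 minutes.


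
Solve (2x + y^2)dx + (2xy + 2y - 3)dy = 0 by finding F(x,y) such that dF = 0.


Check exactness: ∂M/∂y = 2y and ∂N/∂x = 2y; equal, so the equation is exact.
Integrate M with respect to x (treating y as constant): ∫M dx = x^2 + xy^2 + h(y).
Differentiate w.r.t. y and set equal to N: the x-dependent terms already match, leaving h'(y) = 2y - 3. Integrate: h(y) = y^2 - 3y.
So F(x,y) = x^2 + xy^2 + y^2 - 3y.
General solution: x^2 + xy^2 + y^2 - 3y = C.


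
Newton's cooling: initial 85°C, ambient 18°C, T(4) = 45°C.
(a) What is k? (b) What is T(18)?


Newton's law: T(t) = T_a + (T₀ - T_a)e^(-kt).
(a) Use T(4) = 45: (45 - 18)/(85 - 18) = e^(-k·4), so k = -ln(0.403)/4 ≈ 0.2272.
(b) Apply k to t = 18: T(18) = 18 + (67)e^(-4.090) ≈ 19.1°C.


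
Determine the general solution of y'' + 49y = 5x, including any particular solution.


Homogeneous: r² + 49 = 0 ⇒ r = ±7i, y_h = C₁cos(7x) + C₂sin(7x).
Polynomial forcing; try y_p = Ax + B. Then y_p'' + 49 y_p = 49(Ax + B) = 5x, so B = 0 and A = 5/49.
General solution: y = C₁cos(7x) + C₂sin(7x) + (5/49)x.


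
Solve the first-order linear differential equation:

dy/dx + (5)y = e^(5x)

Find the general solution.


P(x) = 5 ⇒ μ = e^(5x).
(μ y)' = e^(10x) ⇒ μ y = e^(10x)/10 + C.
Divide by μ: y = (1/10)e^(5x) + Ce^(-5x).


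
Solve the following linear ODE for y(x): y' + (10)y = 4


P(x) = 10, Q(x) = 4; integrating factor μ = e^(10x).
(μ y)' = 4e^(10x) ⇒ μ y = (2/5)e^(10x) + C.
Divide by μ: y = 2/5 + Ce^(-10x).


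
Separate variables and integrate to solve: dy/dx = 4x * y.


Separate variables: dy/y = 4x dx.
Integrate: ln|y| = 2x^2 + C₀.
Exponentiate: y = Ce^(2x^2).


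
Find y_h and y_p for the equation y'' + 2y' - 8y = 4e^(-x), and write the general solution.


Characteristic roots of r² + 2r - 8 = 0 are 2, -4.
y_h = C₁e^(2x) + C₂e^(-4x).
Forcing exponent -1 is not a characteristic root; try y_p = Ae^(-x).
Substitute: A·(1 + (2)·-1 + (-8)) = A·-9 = 4, so A = -4/9.
General solution: y = C₁e^(2x) + C₂e^(-4x) - (4/9)e^(-x).


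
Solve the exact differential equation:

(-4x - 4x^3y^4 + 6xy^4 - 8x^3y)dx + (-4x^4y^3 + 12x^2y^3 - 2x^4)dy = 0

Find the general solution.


Check exactness: ∂M/∂y = -16x^3y^3 + 24xy^3 - 8x^3 and ∂N/∂x = -16x^3y^3 + 24xy^3 - 8x^3; equal, so the equation is exact.
Integrate M with respect to x (treating y as constant): ∫M dx = -2x^2 - x^4y^4 + 3x^2y^4 - 2x^4y + h(y).
Differentiate w.r.t. y and set equal to N: all terms match, so h'(y) = 0 and h is a constant absorbed into C.
General solution: -2x^2 - x^4y^4 + 3x^2y^4 - 2x^4y = C.


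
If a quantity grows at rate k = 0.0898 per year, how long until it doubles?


Exponential growth: P(t) = P₀ e^(0.0898t). Set P(t)/P₀ = 2: e^(0.0898t) = 2.
Solve: t = ln(2)/0.0898 ≈ 7.72 years.


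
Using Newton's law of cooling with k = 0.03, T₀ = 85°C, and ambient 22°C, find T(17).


Newton's law: dT/dt = -k(T - T_a) has solution T(t) = T_a + (T₀ - T_a)e^(-kt).
Plug in T_a = 22, T₀ = 85, k = 0.03, t = 17: T(17) = 22 + (63)e^(-0.51) ≈ 59.8°C.


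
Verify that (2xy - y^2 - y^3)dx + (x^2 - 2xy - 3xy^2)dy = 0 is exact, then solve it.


Check exactness: ∂M/∂y = 2x - 2y - 3y^2 and ∂N/∂x = 2x - 2y - 3y^2; equal, so the equation is exact.
Integrate M with respect to x (treating y as constant): ∫M dx = x^2y - xy^2 - xy^3 + h(y).
Differentiate w.r.t. y and set equal to N: all terms match, so h'(y) = 0 and h is a constant absorbed into C.
General solution: x^2y - xy^2 - xy^3 = C.


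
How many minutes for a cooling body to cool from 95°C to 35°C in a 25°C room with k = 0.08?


From T(t) = T_a + (T₀ - T_a)e^(-kt), set T(t) = 35:
(35 - 25) / (95 - 25) = e^(-0.08t), so t = -ln(0.143)/0.08 ≈ 24.3 minutes.


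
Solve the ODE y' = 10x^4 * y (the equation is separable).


Separate variables: dy/y = 10x^4 dx.
Integrate: ln|y| = 2x^5 + C₀.
Exponentiate: y = Ce^(2x^5).


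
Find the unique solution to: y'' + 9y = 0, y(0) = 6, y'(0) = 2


Characteristic roots of r² + 9 = 0 are ±3i, so y = C₁cos(3x) + C₂sin(3x).
Apply y(0) = 6: C₁ = 6. Differentiate and apply y'(0) = 2: 3·C₂ = 2, so C₂ = 2/3.
Particular solution: y = 6cos(3x) + (2/3)sin(3x).


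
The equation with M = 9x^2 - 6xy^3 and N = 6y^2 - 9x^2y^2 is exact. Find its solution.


Check exactness: ∂M/∂y = -18xy^2 and ∂N/∂x = -18xy^2; equal, so the equation is exact.
Integrate M with respect to x (treating y as constant): ∫M dx = 3x^3 - 3x^2y^3 + h(y).
Differentiate w.r.t. y and set equal to N: the x-dependent terms already match, leaving h'(y) = 6y^2. Integrate: h(y) = 2y^3.
So F(x,y) = 3x^3 + 2y^3 - 3x^2y^3.
General solution: 3x^3 + 2y^3 - 3x^2y^3 = C.


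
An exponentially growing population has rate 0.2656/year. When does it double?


Exponential growth: P(t) = P₀ e^(0.2656t). Set P(t)/P₀ = 2: e^(0.2656t) = 2.
Solve: t = ln(2)/0.2656 ≈ 2.61 years.


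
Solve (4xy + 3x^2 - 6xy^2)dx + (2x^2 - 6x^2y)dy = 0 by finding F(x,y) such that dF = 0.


Check exactness: ∂M/∂y = 4x - 12xy and ∂N/∂x = 4x - 12xy; equal, so the equation is exact.
Integrate M with respect to x (treating y as constant): ∫M dx = 2x^2y + x^3 - 3x^2y^2 + h(y).
Differentiate w.r.t. y and set equal to N: all terms match, so h'(y) = 0 and h is a constant absorbed into C.
General solution: 2x^2y + x^3 - 3x^2y^2 = C.


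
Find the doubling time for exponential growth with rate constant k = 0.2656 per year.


Exponential growth: P(t) = P₀ e^(0.2656t). Set P(t)/P₀ = 2: e^(0.2656t) = 2.
Solve: t = ln(2)/0.2656 ≈ 2.61 years.


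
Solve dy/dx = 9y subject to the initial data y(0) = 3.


General solution of y' = 9y is y = Ce^(9x).
Apply y(0) = 3: C = 3.
Particular solution: y = 3e^(9x).


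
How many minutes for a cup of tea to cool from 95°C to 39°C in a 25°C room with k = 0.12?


From T(t) = T_a + (T₀ - T_a)e^(-kt), set T(t) = 39:
(39 - 25) / (95 - 25) = e^(-0.12t), so t = -ln(0.200)/0.12 ≈ 13.4 minutes.


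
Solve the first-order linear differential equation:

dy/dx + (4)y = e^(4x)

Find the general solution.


P(x) = 4 ⇒ μ = e^(4x).
(μ y)' = e^(8x) ⇒ μ y = (1/8)e^(8x) + C.
Divide by μ: y = (1/8)e^(4x) + Ce^(-4x).


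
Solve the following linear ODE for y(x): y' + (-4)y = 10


P(x) = -4 ⇒ μ = e^(-4x).
(μ y)' = 10e^(-4x) ⇒ μ y = -(5/2)e^(-4x) + C.
Divide by μ: y = -5/2 + Ce^(4x).


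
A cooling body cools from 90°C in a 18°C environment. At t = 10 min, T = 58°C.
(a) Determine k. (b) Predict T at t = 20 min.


Newton's law: T(t) = T_a + (T₀ - T_a)e^(-kt).
(a) Use T(10) = 58: (58 - 18)/(90 - 18) = e^(-k·10), so k = -ln(0.556)/10 ≈ 0.0588.
(b) Apply k to t = 20: T(20) = 18 + (72)e^(-1.176) ≈ 40.2°C.


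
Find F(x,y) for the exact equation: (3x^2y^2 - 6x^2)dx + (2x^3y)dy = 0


Check exactness: ∂M/∂y = 6x^2y and ∂N/∂x = 6x^2y; equal, so the equation is exact.
Integrate M with respect to x (treating y as constant): ∫M dx = x^3y^2 - 2x^3 + h(y).
Differentiate w.r.t. y and set equal to N: all terms match, so h'(y) = 0 and h is a constant absorbed into C.
General solution: x^3y^2 - 2x^3 = C.


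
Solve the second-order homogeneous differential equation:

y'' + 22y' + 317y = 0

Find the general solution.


Characteristic equation: r² + 22r + 317 = 0.
Discriminant is negative; roots r = -11 ± 14i (complex conjugate pair).
General solution uses e^(α x)(C₁ cos(β x) + C₂ sin(β x)): y = e^(-11x)(C₁cos(14x) + C₂sin(14x)).


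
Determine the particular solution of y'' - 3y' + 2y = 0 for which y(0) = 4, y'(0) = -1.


Characteristic roots of r² - 3r + 2 = 0 are 1, 2.
General solution y = c₁ e^(x) + c₂ e^(2x).
Apply y(0) = 4: c₁ + c₂ = 4. Apply y'(0) = -1: 1 c₁ + 2 c₂ = -1.
Solve: c₁ = 9, c₂ = -5.
Particular solution: y = 9e^(x) - 5e^(2x).


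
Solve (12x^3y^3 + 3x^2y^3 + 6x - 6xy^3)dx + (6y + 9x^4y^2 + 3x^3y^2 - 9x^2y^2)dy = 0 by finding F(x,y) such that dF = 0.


Check exactness: ∂M/∂y = 36x^3y^2 + 9x^2y^2 - 18xy^2 and ∂N/∂x = 36x^3y^2 + 9x^2y^2 - 18xy^2; equal, so the equation is exact.
Integrate M with respect to x (treating y as constant): ∫M dx = 3x^4y^3 + x^3y^3 + 3x^2 - 3x^2y^3 + h(y).
Differentiate w.r.t. y and set equal to N: the x-dependent terms already match, leaving h'(y) = 6y. Integrate: h(y) = 3y^2.
So F(x,y) = 3y^2 + 3x^4y^3 + x^3y^3 + 3x^2 - 3x^2y^3.
General solution: 3y^2 + 3x^4y^3 + x^3y^3 + 3x^2 - 3x^2y^3 = C.


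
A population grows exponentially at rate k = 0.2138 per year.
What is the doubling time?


Exponential growth: P(t) = P₀ e^(0.2138t). Set P(t)/P₀ = 2: e^(0.2138t) = 2.
Solve: t = ln(2)/0.2138 ≈ 3.24 years.


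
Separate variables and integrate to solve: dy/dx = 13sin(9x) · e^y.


Separate: e^(-y) dy = 13sin(9x) dx.
Integrate: -e^(-y) = -(13/9)cos(9x) + C₀.
Rearrange: e^(-y) = (13/9)cos(9x) + C.


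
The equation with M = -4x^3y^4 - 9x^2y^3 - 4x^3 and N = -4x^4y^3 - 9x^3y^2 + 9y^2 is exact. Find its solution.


Check exactness: ∂M/∂y = -16x^3y^3 - 27x^2y^2 and ∂N/∂x = -16x^3y^3 - 27x^2y^2; equal, so the equation is exact.
Integrate M with respect to x (treating y as constant): ∫M dx = -x^4y^4 - 3x^3y^3 - x^4 + h(y).
Differentiate w.r.t. y and set equal to N: the x-dependent terms already match, leaving h'(y) = 9y^2. Integrate: h(y) = 3y^3.
So F(x,y) = -x^4y^4 - 3x^3y^3 + 3y^3 - x^4.
General solution: -x^4y^4 - 3x^3y^3 + 3y^3 - x^4 = C.


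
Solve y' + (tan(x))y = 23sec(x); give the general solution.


P(x) = tan(x) ⇒ μ = e^(∫tan(x)dx) = sec(x).
(sec(x) y)' = 23sec²(x) ⇒ sec(x) y = 23tan(x) + C.
Multiply by cos(x): y = 23sin(x) + C·cos(x).


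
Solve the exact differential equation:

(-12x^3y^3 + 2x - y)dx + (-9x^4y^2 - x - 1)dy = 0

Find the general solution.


Check exactness: ∂M/∂y = -36x^3y^2 - 1 and ∂N/∂x = -36x^3y^2 - 1; equal, so the equation is exact.
Integrate M with respect to x (treating y as constant): ∫M dx = -3x^4y^3 + x^2 - xy + h(y).
Differentiate w.r.t. y and set equal to N: the x-dependent terms already match, leaving h'(y) = -1. Integrate: h(y) = -y.
So F(x,y) = -3x^4y^3 + x^2 - xy - y.
General solution: -3x^4y^3 + x^2 - xy - y = C.


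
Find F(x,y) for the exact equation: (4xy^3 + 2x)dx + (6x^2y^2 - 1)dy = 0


Check exactness: ∂M/∂y = 12xy^2 and ∂N/∂x = 12xy^2; equal, so the equation is exact.
Integrate M with respect to x (treating y as constant): ∫M dx = 2x^2y^3 + x^2 + h(y).
Differentiate w.r.t. y and set equal to N: the x-dependent terms already match, leaving h'(y) = -1. Integrate: h(y) = -y.
So F(x,y) = 2x^2y^3 - y + x^2.
General solution: 2x^2y^3 - y + x^2 = C.


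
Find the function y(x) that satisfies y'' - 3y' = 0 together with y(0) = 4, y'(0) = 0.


Characteristic roots of r² - 3r = 0 are 3, 0.
General solution y = c₁ e^(3x) + c₂.
Apply y(0) = 4: c₁ + c₂ = 4. Apply y'(0) = 0: 3 c₁ + 0 c₂ = 0.
Solve: c₁ = 0, c₂ = 4.
Particular solution: y = 0e^(3x) + 4.


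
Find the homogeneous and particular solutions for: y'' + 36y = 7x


Homogeneous: r² + 36 = 0 ⇒ r = ±6i, y_h = C₁cos(6x) + C₂sin(6x).
Polynomial forcing; try y_p = Ax + B. Then y_p'' + 36 y_p = 36(Ax + B) = 7x, so B = 0 and A = 7/36.
General solution: y = C₁cos(6x) + C₂sin(6x) + (7/36)x.


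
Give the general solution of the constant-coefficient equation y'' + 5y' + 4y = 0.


Characteristic equation: r² + 5r + 4 = 0.
Factor: (r + 1)(r + 4) = 0 ⇒ r = -1, -4 (distinct real).
General solution: y = C₁e^(-x) + C₂e^(-4x).


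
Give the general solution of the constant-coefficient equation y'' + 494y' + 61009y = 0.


Characteristic equation: r² + 494r + 61009 = 0, i.e. (r + 247)² = 0.
Repeated root r = -247; include an x factor for the second linearly independent solution.
General solution: y = (C₁ + C₂x)e^(-247x).


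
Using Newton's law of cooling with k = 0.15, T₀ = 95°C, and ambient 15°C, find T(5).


Newton's law: dT/dt = -k(T - T_a) has solution T(t) = T_a + (T₀ - T_a)e^(-kt).
Plug in T_a = 15, T₀ = 95, k = 0.15, t = 5: T(5) = 15 + (80)e^(-0.75) ≈ 52.8°C.


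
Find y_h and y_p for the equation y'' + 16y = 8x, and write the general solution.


Homogeneous: r² + 16 = 0 ⇒ r = ±4i, y_h = C₁cos(4x) + C₂sin(4x).
Polynomial forcing; try y_p = Ax + B. Then y_p'' + 16 y_p = 16(Ax + B) = 8x, so B = 0 and A = 1/2.
General solution: y = C₁cos(4x) + C₂sin(4x) + (1/2)x.


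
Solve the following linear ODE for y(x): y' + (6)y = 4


P(x) = 6, Q(x) = 4; integrating factor μ = e^(6x).
(μ y)' = 4e^(6x) ⇒ μ y = (2/3)e^(6x) + C.
Divide by μ: y = 2/3 + Ce^(-6x).


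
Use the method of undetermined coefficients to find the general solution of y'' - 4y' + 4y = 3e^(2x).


Characteristic polynomial (r - 2)² = 0; repeated root r = 2.
y_h = (C₁ + C₂x)e^(2x). Forcing matches the repeated root (resonance), so try y_p = Ax² e^(2x).
Substitute and solve for A: 2A = 3, so A = 3/2.
General solution: y = (C₁ + C₂x + (3/2)x²)e^(2x).


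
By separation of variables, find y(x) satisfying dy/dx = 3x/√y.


Separate: √y dy = 3x dx.
Integrate: (2/3)y^(3/2) = (3/2)x² + C.


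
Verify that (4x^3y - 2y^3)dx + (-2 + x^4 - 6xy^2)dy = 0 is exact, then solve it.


Check exactness: ∂M/∂y = 4x^3 - 6y^2 and ∂N/∂x = 4x^3 - 6y^2; equal, so the equation is exact.
Integrate M with respect to x (treating y as constant): ∫M dx = x^4y - 2xy^3 + h(y).
Differentiate w.r.t. y and set equal to N: the x-dependent terms already match, leaving h'(y) = -2. Integrate: h(y) = -2y.
So F(x,y) = -2y + x^4y - 2xy^3.
General solution: -2y + x^4y - 2xy^3 = C.


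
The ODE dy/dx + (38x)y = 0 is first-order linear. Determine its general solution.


P(x) = 38x ⇒ μ = e^(19x²).
Q(x) = 0 so μ y is constant: y = Ce^(-19x²).


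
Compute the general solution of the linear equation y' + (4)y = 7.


P(x) = 4, Q(x) = 7; integrating factor μ = e^(4x).
(μ y)' = 7e^(4x) ⇒ μ y = (7/4)e^(4x) + C.
Divide by μ: y = 7/4 + Ce^(-4x).


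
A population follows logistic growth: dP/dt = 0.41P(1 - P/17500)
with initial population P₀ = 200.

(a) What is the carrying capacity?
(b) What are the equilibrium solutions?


Logistic ODE dP/dt = 0.41P(1 - P/17500) has equilibria where dP/dt = 0, i.e. P = 0 or P = 17500.
The coefficient (1 - P/K) = 0 when P = K, identifying K = 17500 as the carrying capacity.
(a) K = 17500; (b) equilibria P = 0 and P = 17500.


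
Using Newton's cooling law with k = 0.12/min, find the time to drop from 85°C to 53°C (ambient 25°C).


From T(t) = T_a + (T₀ - T_a)e^(-kt), set T(t) = 53:
(53 - 25) / (85 - 25) = e^(-0.12t), so t = -ln(0.467)/0.12 ≈ 6.4 minutes.


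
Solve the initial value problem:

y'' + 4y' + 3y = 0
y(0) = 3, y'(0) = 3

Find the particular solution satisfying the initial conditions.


Characteristic roots of r² + 4r + 3 = 0 are -3, -1.
General solution y = c₁ e^(-3x) + c₂ e^(-x).
Apply y(0) = 3: c₁ + c₂ = 3. Apply y'(0) = 3: -3 c₁ - 1 c₂ = 3.
Solve: c₁ = -3, c₂ = 6.
Particular solution: y = -3e^(-3x) + 6e^(-x).


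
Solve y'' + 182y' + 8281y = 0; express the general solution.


Characteristic equation: r² + 182r + 8281 = 0, i.e. (r + 91)² = 0.
Repeated root r = -91; include an x factor for the second linearly independent solution.
General solution: y = (C₁ + C₂x)e^(-91x).


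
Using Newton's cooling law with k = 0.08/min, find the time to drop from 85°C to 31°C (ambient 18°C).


From T(t) = T_a + (T₀ - T_a)e^(-kt), set T(t) = 31:
(31 - 18) / (85 - 18) = e^(-0.08t), so t = -ln(0.194)/0.08 ≈ 20.5 minutes.


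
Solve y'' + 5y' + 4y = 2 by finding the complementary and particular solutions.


Characteristic roots of r² + 5r + 4 = 0 are -4, -1.
y_h = C₁e^(-4x) + C₂e^(-x).
Constant forcing; try y_p = A. Then 4A = 2 ⇒ A = 1/2.
General solution: y = C₁e^(-4x) + C₂e^(-x) + 1/2.


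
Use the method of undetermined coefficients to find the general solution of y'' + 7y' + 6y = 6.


Characteristic roots of r² + 7r + 6 = 0 are -1, -6.
y_h = C₁e^(-x) + C₂e^(-6x).
Constant forcing; try y_p = A. Then 6A = 6 ⇒ A = 1.
General solution: y = C₁e^(-x) + C₂e^(-6x) + 1.


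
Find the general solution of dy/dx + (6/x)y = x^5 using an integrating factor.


P(x) = 6/x ⇒ μ = x^6.
(x^6 y)' = x^6·x^5 = x^11.
Integrate: x^6 y = x^12/(12) + C.
Solve for y: y = (1/12)x^6 + C/x^6.


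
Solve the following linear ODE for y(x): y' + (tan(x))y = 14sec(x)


P(x) = tan(x) ⇒ μ = e^(∫tan(x)dx) = sec(x).
(sec(x) y)' = 14sec²(x) ⇒ sec(x) y = 14tan(x) + C.
Multiply by cos(x): y = 14sin(x) + C·cos(x).


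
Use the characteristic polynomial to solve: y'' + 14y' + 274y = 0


Characteristic equation: r² + 14r + 274 = 0.
Discriminant is negative; roots r = -7 ± 15i (complex conjugate pair).
General solution uses e^(α x)(C₁ cos(β x) + C₂ sin(β x)): y = e^(-7x)(C₁cos(15x) + C₂sin(15x)).


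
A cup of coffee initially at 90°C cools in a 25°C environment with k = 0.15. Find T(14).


Newton's law: dT/dt = -k(T - T_a) has solution T(t) = T_a + (T₀ - T_a)e^(-kt).
Plug in T_a = 25, T₀ = 90, k = 0.15, t = 14: T(14) = 25 + (65)e^(-2.10) ≈ 33.0°C.


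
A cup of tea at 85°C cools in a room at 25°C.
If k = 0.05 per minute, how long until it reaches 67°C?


From T(t) = T_a + (T₀ - T_a)e^(-kt), set T(t) = 67:
(67 - 25) / (85 - 25) = e^(-0.05t), so t = -ln(0.700)/0.05 ≈ 7.1 minutes.
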